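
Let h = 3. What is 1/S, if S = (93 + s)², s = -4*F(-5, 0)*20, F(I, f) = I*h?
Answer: 1/1671849 ≈ 5.9814e-7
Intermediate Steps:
F(I, f) = 3*I (F(I, f) = I*3 = 3*I)
s = 1200 (s = -12*(-5)*20 = -4*(-15)*20 = 60*20 = 1200)
S = 1671849 (S = (93 + 1200)² = 1293² = 1671849)
1/S = 1/1671849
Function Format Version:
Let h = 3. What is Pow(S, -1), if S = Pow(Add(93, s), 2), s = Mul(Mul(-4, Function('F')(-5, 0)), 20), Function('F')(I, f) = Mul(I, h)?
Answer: Rational(1, 1671849) ≈ 5.9814e-7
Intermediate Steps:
Function('F')(I, f) = Mul(3, I) (Function('F')(I, f) = Mul(I, 3) = Mul(3, I))
s = 1200 (s = Mul(Mul(-4, Mul(3, -5)), 20) = Mul(Mul(-4, -15), 20) = Mul(60, 20) = 1200)
S = 1671849 (S = Pow(Add(93, 1200), 2) = Pow(1293, 2) = 1671849)
Pow(S, -1) = Pow(1671849, -1) = Rational(1, 1671849)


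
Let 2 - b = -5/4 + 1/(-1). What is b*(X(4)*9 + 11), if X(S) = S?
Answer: 799/4 ≈ 199.75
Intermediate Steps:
b = 17/4 (b = 2 - (-5/4 + 1/(-1)) = 2 - (-5*1/4 + 1*(-1)) = 2 - (-5/4 - 1) = 2 - 1*(-9/4) = 2 + 9/4 = 17/4 ≈ 4.2500)
b*(X(4)*9 + 11) = 17*(4*9 + 11)/4 = 17*(36 + 11)/4 = (17/4)*47 = 799/4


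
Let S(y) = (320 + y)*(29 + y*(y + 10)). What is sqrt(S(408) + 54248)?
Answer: 12*sqrt(862718) ≈ 11146.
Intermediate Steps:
S(y) = (29 + y*(10 + y))*(320 + y) (S(y) = (320 + y)*(29 + y*(10 + y)) = (29 + y*(10 + y))*(320 + y))
sqrt(S(408) + 54248) = sqrt((9280 + 408**3 + 330*408**2 + 3229*408) + 54248) = sqrt((9280 + 67917312 + 330*166464 + 1317432) + 54248) = sqrt((9280 + 67917312 + 54933120 + 1317432) + 54248) = sqrt(124177144 + 54248) = sqrt(124231392) = 12*sqrt(862718)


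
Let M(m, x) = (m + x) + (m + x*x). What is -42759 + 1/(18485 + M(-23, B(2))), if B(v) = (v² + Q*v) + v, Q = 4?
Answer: -797412590/18649 ≈ -42759.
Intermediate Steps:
B(v) = v² + 5*v (B(v) = (v² + 4*v) + v = v² + 5*v)
M(m, x) = x + x² + 2*m (M(m, x) = (m + x) + (m + x²) = x + x² + 2*m)
-42759 + 1/(18485 + M(-23, B(2))) = -42759 + 1/(18485 + (2*(5 + 2) + (2*(5 + 2))² + 2*(-23))) = -42759 + 1/(18485 + (2*7 + (2*7)² - 46)) = -42759 + 1/(18485 + (14 + 14² - 46)) = -42759 + 1/(18485 + (14 + 196 - 46)) = -42759 + 1/(18485 + 164) = -42759 + 1/18649 = -797412590/18649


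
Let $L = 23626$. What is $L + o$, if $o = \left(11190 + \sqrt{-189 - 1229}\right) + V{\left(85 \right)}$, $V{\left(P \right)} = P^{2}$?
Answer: $42041 + i \sqrt{1418} \approx 42041.0 + 37.656 i$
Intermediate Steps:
$o = 18415 + i \sqrt{1418}$ ($o = \left(11190 + \sqrt{-189 - 1229}\right) + 85^{2} = \left(11190 + \sqrt{-1418}\right) + 7225 = \left(11190 + i \sqrt{1418}\right) + 7225 = 18415 + i \sqrt{1418} \approx 18415.0 + 37.656 i$)
$L + o = 23626 + \left(18415 + i \sqrt{1418}\right) = 42041 + i \sqrt{1418}$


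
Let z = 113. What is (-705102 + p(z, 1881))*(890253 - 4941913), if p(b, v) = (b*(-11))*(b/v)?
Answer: 488570276000260/171 ≈ 2.8571e+12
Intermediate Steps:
p(b, v) = -11*b²/v (p(b, v) = (-11*b)*(b/v) = -11*b²/v)
(-705102 + p(z, 1881))*(890253 - 4941913) = (-705102 - 11*113²/1881)*(890253 - 4941913) = (-705102 - 11*12769*1/1881)*(-4051660) = (-705102 - 12769/171)*(-4051660) = -120585211/171*(-4051660) = 488570276000260/171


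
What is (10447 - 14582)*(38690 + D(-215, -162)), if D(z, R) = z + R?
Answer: -158424255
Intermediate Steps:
D(z, R) = R + z
(10447 - 14582)*(38690 + D(-215, -162)) = (10447 - 14582)*(38690 + (-162 - 215)) = -4135*(38690 - 377) = -4135*38313 = -158424255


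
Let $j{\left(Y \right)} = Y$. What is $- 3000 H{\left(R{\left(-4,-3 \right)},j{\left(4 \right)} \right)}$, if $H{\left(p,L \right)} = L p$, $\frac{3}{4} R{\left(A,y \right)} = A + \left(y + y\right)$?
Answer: $160000$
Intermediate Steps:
$R{\left(A,y \right)} = \frac{4 A}{3} + \frac{8 y}{3}$ ($R{\left(A,y \right)} = \frac{4 \left(A + \left(y + y\right)\right)}{3} = \frac{4 \left(A + 2 y\right)}{3} = \frac{4 A}{3} + \frac{8 y}{3}$)
$- 3000 H{\left(R{\left(-4,-3 \right)},j{\left(4 \right)} \right)} = - 3000 \cdot 4 \left(\frac{4}{3} \left(-4\right) + \frac{8}{3} \left(-3\right)\right) = - 3000 \cdot 4 \left(- \frac{16}{3} - 8\right) = - 3000 \cdot 4 \left(- \frac{40}{3}\right) = \left(-3000\right) \left(- \frac{160}{3}\right) = 160000$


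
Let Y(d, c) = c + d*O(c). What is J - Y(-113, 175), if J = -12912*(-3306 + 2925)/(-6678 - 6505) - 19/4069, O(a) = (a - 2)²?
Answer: 181385343889809/53641627 ≈ 3.3814e+6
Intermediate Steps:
O(a) = (-2 + a)²
Y(d, c) = c + d*(-2 + c)²
J = -20017582045/53641627 (J = -12912/((-13183/(-381))) - 19*1/4069 = -12912/((-13183*(-1/381))) - 19/4069 = -12912/13183/381 - 19/4069 = -12912*381/13183 - 19/4069 = -4919472/13183 - 19/4069 = -20017582045/53641627 ≈ -373.17)
J - Y(-113, 175) = -20017582045/53641627 - (175 - 113*(-2 + 175)²) = -20017582045/53641627 - (175 - 113*173²) = -20017582045/53641627 - (175 - 113*29929) = -20017582045/53641627 - (175 - 3381977) = -20017582045/53641627 - 1*(-3381802) = -20017582045/53641627 + 3381802 = 181385343889809/53641627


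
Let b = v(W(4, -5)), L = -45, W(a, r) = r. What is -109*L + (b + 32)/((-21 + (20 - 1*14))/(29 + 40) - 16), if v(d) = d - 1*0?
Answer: 1828944/373 ≈ 4903.3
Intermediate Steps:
v(d) = d (v(d) = d + 0 = d)
b = -5
-109*L + (b + 32)/((-21 + (20 - 1*14))/(29 + 40) - 16) = -109*(-45) + (-5 + 32)/((-21 + (20 - 1*14))/(29 + 40) - 16) = 4905 + 27/((-21 + (20 - 14))/69 - 16) = 4905 + 27/((-21 + 6)*(1/69) - 16) = 4905 + 27/(-15*1/69 - 16) = 4905 + 27/(-5/23 - 16) = 4905 + 27/(-373/23) = 4905 + 27*(-23/373) = 4905 - 621/373 = 1828944/373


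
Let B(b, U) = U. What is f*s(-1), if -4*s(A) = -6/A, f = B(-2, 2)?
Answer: -3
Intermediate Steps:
f = 2
s(A) = 3/(2*A) (s(A) = -(-3)/(2*A) = 3/(2*A))
f*s(-1) = 2*((3/2)/(-1)) = 2*((3/2)*(-1)) = 2*(-3/2) = -3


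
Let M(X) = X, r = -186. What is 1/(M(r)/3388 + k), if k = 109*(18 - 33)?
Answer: -1694/2769783 ≈ -0.00061160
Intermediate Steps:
k = -1635 (k = 109*(-15) = -1635)
1/(M(r)/3388 + k) = 1/(-186/3388 - 1635) = 1/(-186*1/3388 - 1635) = 1/(-93/1694 - 1635) = 1/(-2769783/1694) = -1694/2769783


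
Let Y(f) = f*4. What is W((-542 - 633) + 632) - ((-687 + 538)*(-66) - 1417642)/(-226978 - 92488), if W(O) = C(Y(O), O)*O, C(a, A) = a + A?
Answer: 235484872681/159733 ≈ 1.4742e+6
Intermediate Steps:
Y(f) = 4*f
C(a, A) = A + a
W(O) = 5*O² (W(O) = (O + 4*O)*O = (5*O)*O = 5*O²)
W((-542 - 633) + 632) - ((-687 + 538)*(-66) - 1417642)/(-226978 - 92488) = 5*((-542 - 633) + 632)² - ((-687 + 538)*(-66) - 1417642)/(-226978 - 92488) = 5*(-1175 + 632)² - (-149*(-66) - 1417642)/(-319466) = 5*(-543)² - (9834 - 1417642)*(-1)/319466 = 5*294849 - (-1407808)*(-1)/319466 = 1474245 - 1*703904/159733 = 1474245 - 703904/159733 = 235484872681/159733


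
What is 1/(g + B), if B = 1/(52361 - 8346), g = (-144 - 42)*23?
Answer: -44015/188296169 ≈ -0.00023375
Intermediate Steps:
g = -4278 (g = -186*23 = -4278)
B = 1/44015 ≈ 2.2720e-5
1/(g + B) = 1/(-4278 + 1/44015) = 1/(-188296169/44015) = -44015/188296169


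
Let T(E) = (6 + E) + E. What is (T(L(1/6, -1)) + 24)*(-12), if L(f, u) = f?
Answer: -364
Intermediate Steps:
T(E) = 6 + 2*E
(T(L(1/6, -1)) + 24)*(-12) = ((6 + 2*(1/6)) + 24)*(-12) = ((6 + 2*(1*(⅙))) + 24)*(-12) = ((6 + 2*(⅙)) + 24)*(-12) = ((6 + ⅓) + 24)*(-12) = (19/3 + 24)*(-12) = (91/3)*(-12) = -364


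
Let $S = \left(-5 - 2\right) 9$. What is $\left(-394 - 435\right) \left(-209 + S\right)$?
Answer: $225488$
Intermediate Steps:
$S = -63$ ($S = \left(-7\right) 9 = -63$)
$\left(-394 - 435\right) \left(-209 + S\right) = \left(-394 - 435\right) \left(-209 - 63\right) = \left(-394 - 435\right) \left(-272\right) = \left(-829\right) \left(-272\right) = 225488$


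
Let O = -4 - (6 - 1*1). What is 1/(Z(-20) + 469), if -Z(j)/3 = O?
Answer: 1/496 ≈ 0.0020161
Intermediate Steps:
O = -9 (O = -4 - (6 - 1) = -4 - 1*5 = -4 - 5 = -9)
Z(j) = 27 (Z(j) = -3*(-9) = 27)
1/(Z(-20) + 469) = 1/(27 + 469) = 1/496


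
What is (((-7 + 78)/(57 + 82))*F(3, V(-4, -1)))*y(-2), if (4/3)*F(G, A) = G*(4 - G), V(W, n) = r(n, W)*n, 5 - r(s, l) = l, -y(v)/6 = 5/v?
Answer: 9585/556 ≈ 17.239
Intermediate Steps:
y(v) = -30/v
r(s, l) = 5 - l
V(W, n) = n*(5 - W) (V(W, n) = (5 - W)*n = n*(5 - W))
F(G, A) = 3*G*(4 - G)/4 (F(G, A) = 3*(G*(4 - G))/4 = 3*G*(4 - G)/4)
(((-7 + 78)/(57 + 82))*F(3, V(-4, -1)))*y(-2) = (((-7 + 78)/(57 + 82))*((¾)*3*(4 - 1*3)))*(-30/(-2)) = ((71/139)*((¾)*3*(4 - 3)))*(-30*(-½)) = ((71*(1/139))*((¾)*3*1))*15 = ((71/139)*(9/4))*15 = (639/556)*15 = 9585/556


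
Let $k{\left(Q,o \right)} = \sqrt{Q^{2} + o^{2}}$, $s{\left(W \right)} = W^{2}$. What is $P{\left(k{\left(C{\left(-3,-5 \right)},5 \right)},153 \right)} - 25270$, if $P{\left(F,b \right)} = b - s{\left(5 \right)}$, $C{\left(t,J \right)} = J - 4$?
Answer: $-25142$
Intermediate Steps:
$C{\left(t,J \right)} = -4 + J$ ($C{\left(t,J \right)} = J - 4 = -4 + J$)
$P{\left(F,b \right)} = -25 + b$ ($P{\left(F,b \right)} = b - 5^{2} = b - 25 = -25 + b$)
$P{\left(k{\left(C{\left(-3,-5 \right)},5 \right)},153 \right)} - 25270 = \left(-25 + 153\right) - 25270 = 128 - 25270 = -25142$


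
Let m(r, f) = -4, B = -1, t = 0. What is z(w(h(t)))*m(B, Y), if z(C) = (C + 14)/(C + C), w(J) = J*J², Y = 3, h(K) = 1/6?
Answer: -6050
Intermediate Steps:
h(K) = ⅙
w(J) = J³
z(C) = (14 + C)/(2*C) (z(C) = (14 + C)/((2*C)) = (14 + C)*(1/(2*C)) = (14 + C)/(2*C))
z(w(h(t)))*m(B, Y) = ((14 + (⅙)³)/(2*((⅙)³)))*(-4) = ((14 + 1/216)/(2*(1/216)))*(-4) = ((½)*216*(3025/216))*(-4) = (3025/2)*(-4) = -6050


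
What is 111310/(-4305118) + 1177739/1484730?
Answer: 2452520035951/3195968924070 ≈ 0.76738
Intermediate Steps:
111310/(-4305118) + 1177739/1484730 = 111310*(-1/4305118) + 1177739*(1/1484730) = -55655/2152559 + 1177739/1484730 = 2452520035951/3195968924070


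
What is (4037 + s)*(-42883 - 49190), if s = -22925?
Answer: 1739074824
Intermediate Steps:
(4037 + s)*(-42883 - 49190) = (4037 - 22925)*(-42883 - 49190) = -18888*(-92073) = 1739074824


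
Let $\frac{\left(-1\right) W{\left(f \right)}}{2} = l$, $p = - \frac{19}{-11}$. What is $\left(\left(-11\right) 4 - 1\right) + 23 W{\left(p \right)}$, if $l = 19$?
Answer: $-919$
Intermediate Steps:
$p = \frac{19}{11}$ ($p = \left(-19\right) \left(- \frac{1}{11}\right) = \frac{19}{11} \approx 1.7273$)
$W{\left(f \right)} = -38$ ($W{\left(f \right)} = \left(-2\right) 19 = -38$)
$\left(\left(-11\right) 4 - 1\right) + 23 W{\left(p \right)} = \left(\left(-11\right) 4 - 1\right) + 23 \left(-38\right) = \left(-44 - 1\right) - 874 = -45 - 874 = -919$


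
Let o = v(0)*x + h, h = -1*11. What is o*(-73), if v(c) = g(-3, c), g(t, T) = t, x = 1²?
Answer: 1022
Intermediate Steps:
x = 1
v(c) = -3
h = -11
o = -14 (o = -3*1 - 11 = -3 - 11 = -14)
o*(-73) = -14*(-73) = 1022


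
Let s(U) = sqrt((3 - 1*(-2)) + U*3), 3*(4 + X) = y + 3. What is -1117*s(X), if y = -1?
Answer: -1117*I*sqrt(5) ≈ -2497.7*I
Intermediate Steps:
X = -10/3 (X = -4 + (-1 + 3)/3 = -4 + (1/3)*2 = -4 + 2/3 = -10/3 ≈ -3.3333)
s(U) = sqrt(5 + 3*U) (s(U) = sqrt((3 + 2) + 3*U) = sqrt(5 + 3*U))
-1117*s(X) = -1117*sqrt(5 + 3*(-10/3)) = -1117*sqrt(5 - 10) = -1117*I*sqrt(5)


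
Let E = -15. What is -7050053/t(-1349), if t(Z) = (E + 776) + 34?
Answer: -7050053/795 ≈ -8868.0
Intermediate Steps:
t(Z) = 795 (t(Z) = (-15 + 776) + 34 = 761 + 34 = 795)
-7050053/t(-1349) = -7050053/795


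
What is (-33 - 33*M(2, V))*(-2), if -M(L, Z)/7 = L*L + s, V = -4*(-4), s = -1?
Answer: -1320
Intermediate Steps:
V = 16
M(L, Z) = 7 - 7*L² (M(L, Z) = -7*(L*L - 1) = -7*(L² - 1) = -7*(-1 + L²) = 7 - 7*L²)
(-33 - 33*M(2, V))*(-2) = (-33 - 33*(7 - 7*2²))*(-2) = (-33 - 33*(7 - 7*4))*(-2) = (-33 - 33*(7 - 28))*(-2) = (-33 - 33*(-21))*(-2) = (-33 + 693)*(-2) = 660*(-2) = -1320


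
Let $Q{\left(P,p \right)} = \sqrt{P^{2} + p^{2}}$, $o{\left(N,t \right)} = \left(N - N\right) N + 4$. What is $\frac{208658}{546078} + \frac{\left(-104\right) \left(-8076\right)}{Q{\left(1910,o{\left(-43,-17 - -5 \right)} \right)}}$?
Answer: $\frac{104329}{273039} + \frac{419952 \sqrt{912029}}{912029} \approx 440.12$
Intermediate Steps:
$o{\left(N,t \right)} = 4$ ($o{\left(N,t \right)} = 0 N + 4 = 0 + 4 = 4$)
$\frac{208658}{546078} + \frac{\left(-104\right) \left(-8076\right)}{Q{\left(1910,o{\left(-43,-17 - -5 \right)} \right)}} = \frac{208658}{546078} + \frac{\left(-104\right) \left(-8076\right)}{\sqrt{1910^{2} + 4^{2}}} = 208658 \cdot \frac{1}{546078} + \frac{839904}{\sqrt{3648100 + 16}} = \frac{104329}{273039} + \frac{839904}{\sqrt{3648116}} = \frac{104329}{273039} + \frac{839904}{2 \sqrt{912029}} = \frac{104329}{273039} + 839904 \frac{\sqrt{912029}}{1824058} = \frac{104329}{273039} + \frac{419952 \sqrt{912029}}{912029}$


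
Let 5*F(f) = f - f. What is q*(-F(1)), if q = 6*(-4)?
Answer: 0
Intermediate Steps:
F(f) = 0 (F(f) = (f - f)/5 = (⅕)*0 = 0)
q = -24
q*(-F(1)) = -(-24)*0 = -24*0 = 0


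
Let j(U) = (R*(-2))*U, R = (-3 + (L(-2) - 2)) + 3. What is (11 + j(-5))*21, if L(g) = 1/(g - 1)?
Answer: -259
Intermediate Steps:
L(g) = 1/(-1 + g)
R = -7/3 (R = (-3 + (1/(-1 - 2) - 2)) + 3 = (-3 + (1/(-3) - 2)) + 3 = (-3 + (-⅓ - 2)) + 3 = (-3 - 7/3) + 3 = -16/3 + 3 = -7/3 ≈ -2.3333)
j(U) = 14*U/3 (j(U) = (-7/3*(-2))*U = 14*U/3)
(11 + j(-5))*21 = (11 + (14/3)*(-5))*21 = (11 - 70/3)*21 = -37/3*21 = -259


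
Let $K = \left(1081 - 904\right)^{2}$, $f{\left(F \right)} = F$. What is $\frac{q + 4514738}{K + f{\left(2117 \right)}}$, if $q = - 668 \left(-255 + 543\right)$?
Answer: $\frac{2161177}{16723} \approx 129.23$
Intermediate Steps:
$q = -192384$ ($q = \left(-668\right) 288 = -192384$)
$K = 31329$ ($K = 177^{2} = 31329$)
$\frac{q + 4514738}{K + f{\left(2117 \right)}} = \frac{-192384 + 4514738}{31329 + 2117} = \frac{4322354}{33446} = 4322354 \cdot \frac{1}{33446} = \frac{2161177}{16723}$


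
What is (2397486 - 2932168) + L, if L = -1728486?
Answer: -2263168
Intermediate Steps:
(2397486 - 2932168) + L = (2397486 - 2932168) - 1728486 = -534682 - 1728486 = -2263168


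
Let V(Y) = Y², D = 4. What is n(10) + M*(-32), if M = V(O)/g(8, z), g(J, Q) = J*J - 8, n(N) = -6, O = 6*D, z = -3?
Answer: -2346/7 ≈ -335.14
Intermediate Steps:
O = 24 (O = 6*4 = 24)
g(J, Q) = -8 + J² (g(J, Q) = J² - 8 = -8 + J²)
M = 72/7 (M = 24²/(-8 + 8²) = 576/(-8 + 64) = 576/56 = 576*(1/56) = 72/7 ≈ 10.286)
n(10) + M*(-32) = -6 + (72/7)*(-32) = -6 - 2304/7 = -2346/7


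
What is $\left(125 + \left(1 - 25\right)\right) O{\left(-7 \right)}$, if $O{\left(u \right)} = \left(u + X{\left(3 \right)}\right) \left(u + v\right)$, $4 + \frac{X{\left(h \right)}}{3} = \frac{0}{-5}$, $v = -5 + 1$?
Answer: $21109$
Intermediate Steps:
$v = -4$
$X{\left(h \right)} = -12$ ($X{\left(h \right)} = -12 + 3 \frac{0}{-5} = -12 + 3 \cdot 0 \left(- \frac{1}{5}\right) = -12 + 3 \cdot 0 = -12 + 0 = -12$)
$O{\left(u \right)} = \left(-12 + u\right) \left(-4 + u\right)$ ($O{\left(u \right)} = \left(u - 12\right) \left(u - 4\right) = \left(-12 + u\right) \left(-4 + u\right)$)
$\left(125 + \left(1 - 25\right)\right) O{\left(-7 \right)} = \left(125 + \left(1 - 25\right)\right) \left(48 + \left(-7\right)^{2} - -112\right) = \left(125 - 24\right) \left(48 + 49 + 112\right) = 101 \cdot 209 = 21109$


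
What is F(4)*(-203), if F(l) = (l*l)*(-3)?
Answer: 9744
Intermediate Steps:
F(l) = -3*l² (F(l) = l²*(-3) = -3*l²)
F(4)*(-203) = -3*4²*(-203) = -3*16*(-203) = -48*(-203) = 9744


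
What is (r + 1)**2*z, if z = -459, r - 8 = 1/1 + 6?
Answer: -117504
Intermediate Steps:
r = 15 (r = 8 + (1/1 + 6) = 8 + (1*1 + 6) = 8 + (1 + 6) = 8 + 7 = 15)
(r + 1)**2*z = (15 + 1)**2*(-459) = 16**2*(-459) = 256*(-459) = -117504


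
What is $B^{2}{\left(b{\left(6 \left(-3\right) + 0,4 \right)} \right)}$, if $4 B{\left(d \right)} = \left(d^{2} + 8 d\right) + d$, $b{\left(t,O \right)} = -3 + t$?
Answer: $3969$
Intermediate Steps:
$B{\left(d \right)} = \frac{d^{2}}{4} + \frac{9 d}{4}$ ($B{\left(d \right)} = \frac{\left(d^{2} + 8 d\right) + d}{4} = \frac{d^{2} + 9 d}{4} = \frac{d^{2}}{4} + \frac{9 d}{4}$)
$B^{2}{\left(b{\left(6 \left(-3\right) + 0,4 \right)} \right)} = \left(\frac{\left(-3 + \left(6 \left(-3\right) + 0\right)\right) \left(9 + \left(-3 + \left(6 \left(-3\right) + 0\right)\right)\right)}{4}\right)^{2} = \left(\frac{\left(-3 + \left(-18 + 0\right)\right) \left(9 + \left(-3 + \left(-18 + 0\right)\right)\right)}{4}\right)^{2} = \left(\frac{\left(-3 - 18\right) \left(9 - 21\right)}{4}\right)^{2} = \left(\frac{1}{4} \left(-21\right) \left(9 - 21\right)\right)^{2} = \left(\frac{1}{4} \left(-21\right) \left(-12\right)\right)^{2} = 63^{2} = 3969$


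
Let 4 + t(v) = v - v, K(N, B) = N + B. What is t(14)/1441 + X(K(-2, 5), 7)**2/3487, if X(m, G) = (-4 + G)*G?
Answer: 56503/456797 ≈ 0.12369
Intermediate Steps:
K(N, B) = B + N
X(m, G) = G*(-4 + G)
t(v) = -4 (t(v) = -4 + (v - v) = -4 + 0 = -4)
t(14)/1441 + X(K(-2, 5), 7)**2/3487 = -4/1441 + (7*(-4 + 7))**2/3487 = -4*1/1441 + (7*3)**2*(1/3487) = -4/1441 + 21**2*(1/3487) = -4/1441 + 441*(1/3487) = -4/1441 + 441/3487 = 56503/456797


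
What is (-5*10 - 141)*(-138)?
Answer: 26358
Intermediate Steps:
(-5*10 - 141)*(-138) = (-50 - 141)*(-138) = -191*(-138) = 26358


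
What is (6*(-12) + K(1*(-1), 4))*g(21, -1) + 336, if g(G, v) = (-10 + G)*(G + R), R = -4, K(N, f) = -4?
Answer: -13876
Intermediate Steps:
g(G, v) = (-10 + G)*(-4 + G) (g(G, v) = (-10 + G)*(G - 4) = (-10 + G)*(-4 + G))
(6*(-12) + K(1*(-1), 4))*g(21, -1) + 336 = (6*(-12) - 4)*(40 + 21**2 - 14*21) + 336 = (-72 - 4)*(40 + 441 - 294) + 336 = -76*187 + 336 = -14212 + 336 = -13876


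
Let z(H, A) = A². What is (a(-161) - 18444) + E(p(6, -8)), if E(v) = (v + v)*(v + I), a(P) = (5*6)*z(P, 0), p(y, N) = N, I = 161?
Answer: -20892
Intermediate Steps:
a(P) = 0 (a(P) = (5*6)*0² = 30*0 = 0)
E(v) = 2*v*(161 + v) (E(v) = (v + v)*(v + 161) = (2*v)*(161 + v) = 2*v*(161 + v))
(a(-161) - 18444) + E(p(6, -8)) = (0 - 18444) + 2*(-8)*(161 - 8) = -18444 + 2*(-8)*153 = -18444 - 2448 = -20892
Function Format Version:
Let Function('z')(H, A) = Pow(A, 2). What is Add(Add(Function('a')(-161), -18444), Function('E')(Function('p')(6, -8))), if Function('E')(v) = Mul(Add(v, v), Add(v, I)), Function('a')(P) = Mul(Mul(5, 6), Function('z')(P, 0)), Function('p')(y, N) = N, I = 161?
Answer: -20892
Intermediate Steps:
Function('a')(P) = 0 (Function('a')(P) = Mul(Mul(5, 6), Pow(0, 2)) = Mul(30, 0) = 0)
Function('E')(v) = Mul(2, v, Add(161, v)) (Function('E')(v) = Mul(Add(v, v), Add(v, 161)) = Mul(Mul(2, v), Add(161, v)) = Mul(2, v, Add(161, v)))
Add(Add(Function('a')(-161), -18444), Function('E')(Function('p')(6, -8))) = Add(Add(0, -18444), Mul(2, -8, Add(161, -8))) = Add(-18444, Mul(2, -8, 153)) = Add(-18444, -2448) = -20892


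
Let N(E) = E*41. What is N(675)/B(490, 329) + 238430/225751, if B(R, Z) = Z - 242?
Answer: 2089467445/6546779 ≈ 319.16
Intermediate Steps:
B(R, Z) = -242 + Z
N(E) = 41*E
N(675)/B(490, 329) + 238430/225751 = (41*675)/(-242 + 329) + 238430/225751 = 27675/87 + 238430*(1/225751) = 27675*(1/87) + 238430/225751 = 9225/29 + 238430/225751 = 2089467445/6546779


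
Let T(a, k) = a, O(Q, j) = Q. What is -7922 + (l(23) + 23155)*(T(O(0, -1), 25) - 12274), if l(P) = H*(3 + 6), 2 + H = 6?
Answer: -284654256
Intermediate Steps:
H = 4 (H = -2 + 6 = 4)
l(P) = 36 (l(P) = 4*(3 + 6) = 4*9 = 36)
-7922 + (l(23) + 23155)*(T(O(0, -1), 25) - 12274) = -7922 + (36 + 23155)*(0 - 12274) = -7922 + 23191*(-12274) = -7922 - 284646334 = -284654256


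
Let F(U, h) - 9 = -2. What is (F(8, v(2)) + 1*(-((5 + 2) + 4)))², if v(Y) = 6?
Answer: 16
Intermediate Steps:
F(U, h) = 7 (F(U, h) = 9 - 2 = 7)
(F(8, v(2)) + 1*(-((5 + 2) + 4)))² = (7 + 1*(-((5 + 2) + 4)))² = (7 + 1*(-(7 + 4)))² = (7 + 1*(-1*11))² = (7 + 1*(-11))² = (7 - 11)² = (-4)² = 16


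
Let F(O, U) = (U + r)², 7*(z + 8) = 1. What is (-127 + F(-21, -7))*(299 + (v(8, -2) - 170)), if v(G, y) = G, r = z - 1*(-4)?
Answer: -61239/49 ≈ -1249.8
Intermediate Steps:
z = -55/7 (z = -8 + (⅐)*1 = -8 + ⅐ = -55/7 ≈ -7.8571)
r = -27/7 (r = -55/7 - 1*(-4) = -55/7 + 4 = -27/7 ≈ -3.8571)
F(O, U) = (-27/7 + U)² (F(O, U) = (U - 27/7)² = (-27/7 + U)²)
(-127 + F(-21, -7))*(299 + (v(8, -2) - 170)) = (-127 + (-27 + 7*(-7))²/49)*(299 + (8 - 170)) = (-127 + (-27 - 49)²/49)*(299 - 162) = (-127 + (1/49)*(-76)²)*137 = (-127 + (1/49)*5776)*137 = (-127 + 5776/49)*137 = -447/49*137 = -61239/49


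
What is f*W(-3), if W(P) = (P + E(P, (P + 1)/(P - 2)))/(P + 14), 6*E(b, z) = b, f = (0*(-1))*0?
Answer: 0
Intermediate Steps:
f = 0 (f = 0*0 = 0)
E(b, z) = b/6
W(P) = 7*P/(6*(14 + P)) (W(P) = (P + P/6)/(P + 14) = (7*P/6)/(14 + P) = 7*P/(6*(14 + P)))
f*W(-3) = 0*((7/6)*(-3)/(14 - 3)) = 0*((7/6)*(-3)/11) = 0*((7/6)*(-3)*(1/11)) = 0*(-7/22) = 0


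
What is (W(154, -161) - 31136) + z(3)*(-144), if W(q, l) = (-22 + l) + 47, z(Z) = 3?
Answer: -31704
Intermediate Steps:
W(q, l) = 25 + l
(W(154, -161) - 31136) + z(3)*(-144) = ((25 - 161) - 31136) + 3*(-144) = (-136 - 31136) - 432 = -31272 - 432 = -31704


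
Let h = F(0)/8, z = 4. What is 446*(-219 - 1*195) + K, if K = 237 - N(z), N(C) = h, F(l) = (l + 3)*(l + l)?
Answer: -184407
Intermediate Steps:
F(l) = 2*l*(3 + l) (F(l) = (3 + l)*(2*l) = 2*l*(3 + l))
h = 0 (h = (2*0*(3 + 0))/8 = (2*0*3)*(⅛) = 0*(⅛) = 0)
N(C) = 0
K = 237 (K = 237 - 1*0 = 237 + 0 = 237)
446*(-219 - 1*195) + K = 446*(-219 - 1*195) + 237 = 446*(-219 - 195) + 237 = 446*(-414) + 237 = -184644 + 237 = -184407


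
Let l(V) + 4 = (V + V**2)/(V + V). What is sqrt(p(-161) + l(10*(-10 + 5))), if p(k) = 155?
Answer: sqrt(506)/2 ≈ 11.247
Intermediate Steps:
l(V) = -4 + (V + V**2)/(2*V) (l(V) = -4 + (V + V**2)/(V + V) = -4 + (V + V**2)/((2*V)) = -4 + (V + V**2)*(1/(2*V)) = -4 + (V + V**2)/(2*V))
sqrt(p(-161) + l(10*(-10 + 5))) = sqrt(155 + (-7/2 + (10*(-10 + 5))/2)) = sqrt(155 + (-7/2 + (10*(-5))/2)) = sqrt(155 + (-7/2 + (1/2)*(-50))) = sqrt(155 + (-7/2 - 25)) = sqrt(155 - 57/2) = sqrt(253/2) = sqrt(506)/2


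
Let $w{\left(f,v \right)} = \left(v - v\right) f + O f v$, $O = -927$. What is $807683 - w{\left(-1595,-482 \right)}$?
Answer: $713476013$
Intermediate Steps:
$w{\left(f,v \right)} = - 927 f v$ ($w{\left(f,v \right)} = \left(v - v\right) f + - 927 f v = 0 f - 927 f v = 0 - 927 f v = - 927 f v$)
$807683 - w{\left(-1595,-482 \right)} = 807683 - \left(-927\right) \left(-1595\right) \left(-482\right) = 807683 - -712668330 = 807683 + 712668330 = 713476013$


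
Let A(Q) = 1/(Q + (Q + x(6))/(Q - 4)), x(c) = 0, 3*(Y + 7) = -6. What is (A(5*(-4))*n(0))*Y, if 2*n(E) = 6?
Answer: 162/115 ≈ 1.4087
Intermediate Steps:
Y = -9 (Y = -7 + (⅓)*(-6) = -7 - 2 = -9)
n(E) = 3 (n(E) = (½)*6 = 3)
A(Q) = 1/(Q + Q/(-4 + Q)) (A(Q) = 1/(Q + (Q + 0)/(Q - 4)) = 1/(Q + Q/(-4 + Q)))
(A(5*(-4))*n(0))*Y = (((-4 + 5*(-4))/(((5*(-4)))*(-3 + 5*(-4))))*3)*(-9) = (((-4 - 20)/((-20)*(-3 - 20)))*3)*(-9) = (-1/20*(-24)/(-23)*3)*(-9) = (-1/20*(-1/23)*(-24)*3)*(-9) = -6/115*3*(-9) = -18/115*(-9) = 162/115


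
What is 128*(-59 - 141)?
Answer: -25600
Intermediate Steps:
128*(-59 - 141) = 128*(-200) = -25600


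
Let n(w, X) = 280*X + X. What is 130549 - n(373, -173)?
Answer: 179162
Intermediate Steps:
n(w, X) = 281*X
130549 - n(373, -173) = 130549 - 281*(-173) = 130549 - 1*(-48613) = 130549 + 48613 = 179162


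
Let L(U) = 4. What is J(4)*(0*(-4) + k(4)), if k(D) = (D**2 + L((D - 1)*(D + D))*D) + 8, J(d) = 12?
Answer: 480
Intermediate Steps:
k(D) = 8 + D**2 + 4*D (k(D) = (D**2 + 4*D) + 8 = 8 + D**2 + 4*D)
J(4)*(0*(-4) + k(4)) = 12*(0*(-4) + (8 + 4**2 + 4*4)) = 12*(0 + (8 + 16 + 16)) = 12*(0 + 40) = 12*40 = 480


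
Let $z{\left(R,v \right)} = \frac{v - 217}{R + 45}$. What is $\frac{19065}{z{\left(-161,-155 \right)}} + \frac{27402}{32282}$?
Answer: $\frac{95971946}{16141} \approx 5945.9$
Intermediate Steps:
$z{\left(R,v \right)} = \frac{-217 + v}{45 + R}$
$\frac{19065}{z{\left(-161,-155 \right)}} + \frac{27402}{32282} = \frac{19065}{\frac{1}{45 - 161} \left(-217 - 155\right)} + \frac{27402}{32282} = \frac{19065}{\frac{1}{-116} \left(-372\right)} + 27402 \cdot \frac{1}{32282} = \frac{19065}{\left(- \frac{1}{116}\right) \left(-372\right)} + \frac{13701}{16141} = \frac{19065}{\frac{93}{29}} + \frac{13701}{16141} = 19065 \cdot \frac{29}{93} + \frac{13701}{16141} = 5945 + \frac{13701}{16141} = \frac{95971946}{16141}$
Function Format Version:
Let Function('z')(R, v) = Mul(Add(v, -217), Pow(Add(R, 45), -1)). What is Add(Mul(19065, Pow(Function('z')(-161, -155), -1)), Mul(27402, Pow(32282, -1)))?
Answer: Rational(95971946, 16141) ≈ 5945.9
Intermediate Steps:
Function('z')(R, v) = Mul(Pow(Add(45, R), -1), Add(-217, v)) (Function('z')(R, v) = Mul(Add(-217, v), Pow(Add(45, R), -1)) = Mul(Pow(Add(45, R), -1), Add(-217, v)))
Add(Mul(19065, Pow(Function('z')(-161, -155), -1)), Mul(27402, Pow(32282, -1))) = Add(Mul(19065, Pow(Mul(Pow(Add(45, -161), -1), Add(-217, -155)), -1)), Mul(27402, Pow(32282, -1))) = Add(Mul(19065, Pow(Mul(Pow(-116, -1), -372), -1)), Mul(27402, Rational(1, 32282))) = Add(Mul(19065, Pow(Mul(Rational(-1, 116), -372), -1)), Rational(13701, 16141)) = Add(Mul(19065, Pow(Rational(93, 29), -1)), Rational(13701, 16141)) = Add(Mul(19065, Rational(29, 93)), Rational(13701, 16141)) = Add(5945, Rational(13701, 16141)) = Rational(95971946, 16141)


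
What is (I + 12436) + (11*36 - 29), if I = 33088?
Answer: 45891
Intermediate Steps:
(I + 12436) + (11*36 - 29) = (33088 + 12436) + (11*36 - 29) = 45524 + (396 - 29) = 45524 + 367 = 45891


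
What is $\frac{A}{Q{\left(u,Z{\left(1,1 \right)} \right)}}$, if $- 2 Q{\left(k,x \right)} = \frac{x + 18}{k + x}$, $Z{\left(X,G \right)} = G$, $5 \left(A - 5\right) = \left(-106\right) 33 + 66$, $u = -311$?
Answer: $- \frac{422468}{19} \approx -22235.0$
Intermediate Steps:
$A = - \frac{3407}{5}$ ($A = 5 + \frac{\left(-106\right) 33 + 66}{5} = 5 + \frac{-3498 + 66}{5} = 5 + \frac{1}{5} \left(-3432\right) = 5 - \frac{3432}{5} = - \frac{3407}{5} \approx -681.4$)
$Q{\left(k,x \right)} = - \frac{18 + x}{2 \left(k + x\right)}$ ($Q{\left(k,x \right)} = - \frac{\left(x + 18\right) \frac{1}{k + x}}{2} = - \frac{\left(18 + x\right) \frac{1}{k + x}}{2} = - \frac{\frac{1}{k + x} \left(18 + x\right)}{2} = - \frac{18 + x}{2 \left(k + x\right)}$)
$\frac{A}{Q{\left(u,Z{\left(1,1 \right)} \right)}} = - \frac{3407}{5 \frac{-9 - \frac{1}{2}}{-311 + 1}} = - \frac{3407}{5 \frac{-9 - \frac{1}{2}}{-310}} = - \frac{3407}{5 \left(\left(- \frac{1}{310}\right) \left(- \frac{19}{2}\right)\right)} = - \frac{3407}{5 \cdot \frac{19}{620}} = \left(- \frac{3407}{5}\right) \frac{620}{19} = - \frac{422468}{19}$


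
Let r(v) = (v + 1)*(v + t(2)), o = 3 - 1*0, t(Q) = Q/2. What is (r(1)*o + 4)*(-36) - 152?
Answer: -728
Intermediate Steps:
t(Q) = Q/2 (t(Q) = Q*(½) = Q/2)
o = 3 (o = 3 + 0 = 3)
r(v) = (1 + v)² (r(v) = (v + 1)*(v + (½)*2) = (1 + v)*(v + 1) = (1 + v)*(1 + v) = (1 + v)²)
(r(1)*o + 4)*(-36) - 152 = ((1 + 1² + 2*1)*3 + 4)*(-36) - 152 = ((1 + 1 + 2)*3 + 4)*(-36) - 152 = (4*3 + 4)*(-36) - 152 = (12 + 4)*(-36) - 152 = 16*(-36) - 152 = -576 - 152 = -728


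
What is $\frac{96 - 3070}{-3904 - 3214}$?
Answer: $\frac{1487}{3559} \approx 0.41781$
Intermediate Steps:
$\frac{96 - 3070}{-3904 - 3214} = - \frac{2974}{-3904 - 3214} = - \frac{2974}{-7118} = \left(-2974\right) \left(- \frac{1}{7118}\right) = \frac{1487}{3559}$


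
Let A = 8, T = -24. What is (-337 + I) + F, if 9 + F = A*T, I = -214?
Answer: -752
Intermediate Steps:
F = -201 (F = -9 + 8*(-24) = -9 - 192 = -201)
(-337 + I) + F = (-337 - 214) - 201 = -551 - 201 = -752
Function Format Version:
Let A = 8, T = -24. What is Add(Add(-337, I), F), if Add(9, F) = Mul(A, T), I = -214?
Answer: -752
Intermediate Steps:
F = -201 (F = Add(-9, Mul(8, -24)) = Add(-9, -192) = -201)
Add(Add(-337, I), F) = Add(Add(-337, -214), -201) = Add(-551, -201) = -752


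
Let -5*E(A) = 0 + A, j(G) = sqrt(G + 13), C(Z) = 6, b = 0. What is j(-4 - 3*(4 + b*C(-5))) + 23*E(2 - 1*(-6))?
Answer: -184/5 + I*sqrt(3) ≈ -36.8 + 1.732*I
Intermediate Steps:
j(G) = sqrt(13 + G)
E(A) = -A/5 (E(A) = -(0 + A)/5 = -A/5)
j(-4 - 3*(4 + b*C(-5))) + 23*E(2 - 1*(-6)) = sqrt(13 + (-4 - 3*(4 + 0*6))) + 23*(-(2 - 1*(-6))/5) = sqrt(13 + (-4 - 3*(4 + 0))) + 23*(-(2 + 6)/5) = sqrt(13 + (-4 - 3*4)) + 23*(-1/5*8) = sqrt(13 + (-4 - 12)) + 23*(-8/5) = sqrt(13 - 16) - 184/5 = sqrt(-3) - 184/5 = I*sqrt(3) - 184/5 = -184/5 + I*sqrt(3)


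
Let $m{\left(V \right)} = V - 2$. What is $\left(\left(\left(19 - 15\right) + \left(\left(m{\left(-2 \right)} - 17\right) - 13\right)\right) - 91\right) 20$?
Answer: $-2420$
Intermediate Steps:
$m{\left(V \right)} = -2 + V$
$\left(\left(\left(19 - 15\right) + \left(\left(m{\left(-2 \right)} - 17\right) - 13\right)\right) - 91\right) 20 = \left(\left(\left(19 - 15\right) - 34\right) - 91\right) 20 = \left(\left(4 - 34\right) - 91\right) 20 = \left(-30 - 91\right) 20 = \left(-121\right) 20 = -2420$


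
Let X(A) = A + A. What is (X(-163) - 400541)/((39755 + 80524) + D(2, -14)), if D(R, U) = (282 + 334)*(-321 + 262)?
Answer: -400867/83935 ≈ -4.7759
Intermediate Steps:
D(R, U) = -36344 (D(R, U) = 616*(-59) = -36344)
X(A) = 2*A
(X(-163) - 400541)/((39755 + 80524) + D(2, -14)) = (2*(-163) - 400541)/((39755 + 80524) - 36344) = (-326 - 400541)/(120279 - 36344) = -400867/83935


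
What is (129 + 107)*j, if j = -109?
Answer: -25724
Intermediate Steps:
(129 + 107)*j = (129 + 107)*(-109) = 236*(-109) = -25724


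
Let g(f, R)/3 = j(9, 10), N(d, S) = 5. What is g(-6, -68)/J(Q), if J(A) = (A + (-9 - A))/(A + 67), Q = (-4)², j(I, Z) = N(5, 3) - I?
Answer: 332/3 ≈ 110.67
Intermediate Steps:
j(I, Z) = 5 - I
g(f, R) = -12 (g(f, R) = 3*(5 - 1*9) = 3*(5 - 9) = 3*(-4) = -12)
Q = 16
J(A) = -9/(67 + A)
g(-6, -68)/J(Q) = -12/((-9/(67 + 16))) = -12/((-9/83)) = -12/((-9*1/83)) = -12/(-9/83) = -12*(-83/9) = 332/3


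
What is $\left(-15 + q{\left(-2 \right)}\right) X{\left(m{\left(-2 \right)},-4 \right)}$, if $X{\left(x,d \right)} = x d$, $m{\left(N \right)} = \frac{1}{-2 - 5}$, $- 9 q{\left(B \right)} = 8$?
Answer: $- \frac{572}{63} \approx -9.0794$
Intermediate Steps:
$q{\left(B \right)} = - \frac{8}{9}$ ($q{\left(B \right)} = \left(- \frac{1}{9}\right) 8 = - \frac{8}{9}$)
$m{\left(N \right)} = - \frac{1}{7}$ ($m{\left(N \right)} = \frac{1}{-7} = - \frac{1}{7}$)
$X{\left(x,d \right)} = d x$
$\left(-15 + q{\left(-2 \right)}\right) X{\left(m{\left(-2 \right)},-4 \right)} = \left(-15 - \frac{8}{9}\right) \left(\left(-4\right) \left(- \frac{1}{7}\right)\right) = \left(- \frac{143}{9}\right) \frac{4}{7} = - \frac{572}{63}$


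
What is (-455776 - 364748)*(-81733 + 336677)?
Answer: -209187670656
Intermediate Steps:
(-455776 - 364748)*(-81733 + 336677) = -820524*254944 = -209187670656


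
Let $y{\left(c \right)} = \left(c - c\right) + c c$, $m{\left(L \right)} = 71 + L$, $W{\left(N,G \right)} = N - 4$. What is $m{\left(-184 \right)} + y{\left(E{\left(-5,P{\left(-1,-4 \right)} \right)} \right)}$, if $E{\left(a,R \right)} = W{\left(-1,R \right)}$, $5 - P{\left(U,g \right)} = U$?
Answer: $-88$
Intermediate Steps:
$W{\left(N,G \right)} = -4 + N$ ($W{\left(N,G \right)} = N - 4 = -4 + N$)
$P{\left(U,g \right)} = 5 - U$
$E{\left(a,R \right)} = -5$ ($E{\left(a,R \right)} = -4 - 1 = -5$)
$y{\left(c \right)} = c^{2}$ ($y{\left(c \right)} = 0 + c^{2} = c^{2}$)
$m{\left(-184 \right)} + y{\left(E{\left(-5,P{\left(-1,-4 \right)} \right)} \right)} = \left(71 - 184\right) + \left(-5\right)^{2} = -113 + 25 = -88$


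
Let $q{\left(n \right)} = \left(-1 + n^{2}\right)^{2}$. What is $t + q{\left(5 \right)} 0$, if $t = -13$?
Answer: $-13$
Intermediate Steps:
$t + q{\left(5 \right)} 0 = -13 + \left(-1 + 5^{2}\right)^{2} \cdot 0 = -13 + \left(-1 + 25\right)^{2} \cdot 0 = -13 + 24^{2} \cdot 0 = -13 + 576 \cdot 0 = -13 + 0 = -13$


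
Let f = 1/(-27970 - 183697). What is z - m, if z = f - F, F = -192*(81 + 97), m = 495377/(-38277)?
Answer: 276998046816766/8101977759 ≈ 34189.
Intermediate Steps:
m = -495377/38277 (m = 495377*(-1/38277) = -495377/38277 ≈ -12.942)
f = -1/211667 (f = 1/(-211667) = -1/211667 ≈ -4.7244e-6)
F = -34176 (F = -192*178 = -34176)
z = 7233931391/211667 (z = -1/211667 - 1*(-34176) = -1/211667 + 34176 = 7233931391/211667 ≈ 34176.)
z - m = 7233931391/211667 - 1*(-495377/38277) = 7233931391/211667 + 495377/38277 = 276998046816766/8101977759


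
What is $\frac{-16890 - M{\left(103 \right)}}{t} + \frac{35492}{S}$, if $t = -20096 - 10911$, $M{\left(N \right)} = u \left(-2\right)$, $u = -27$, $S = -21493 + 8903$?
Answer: $- \frac{443587742}{195189065} \approx -2.2726$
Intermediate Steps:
$S = -12590$
$M{\left(N \right)} = 54$ ($M{\left(N \right)} = \left(-27\right) \left(-2\right) = 54$)
$t = -31007$ ($t = -20096 - 10911 = -31007$)
$\frac{-16890 - M{\left(103 \right)}}{t} + \frac{35492}{S} = \frac{-16890 - 54}{-31007} + \frac{35492}{-12590} = \left(-16890 - 54\right) \left(- \frac{1}{31007}\right) + 35492 \left(- \frac{1}{12590}\right) = \left(-16944\right) \left(- \frac{1}{31007}\right) - \frac{17746}{6295} = \frac{16944}{31007} - \frac{17746}{6295} = - \frac{443587742}{195189065}$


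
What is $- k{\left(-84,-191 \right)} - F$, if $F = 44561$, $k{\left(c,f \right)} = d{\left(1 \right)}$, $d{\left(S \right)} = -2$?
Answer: $-44559$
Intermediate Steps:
$k{\left(c,f \right)} = -2$
$- k{\left(-84,-191 \right)} - F = \left(-1\right) \left(-2\right) - 44561 = 2 - 44561 = -44559$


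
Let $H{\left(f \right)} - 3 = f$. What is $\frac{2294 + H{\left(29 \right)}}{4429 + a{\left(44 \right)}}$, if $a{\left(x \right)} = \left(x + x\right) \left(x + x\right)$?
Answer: $\frac{2326}{12173} \approx 0.19108$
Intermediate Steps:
$a{\left(x \right)} = 4 x^{2}$ ($a{\left(x \right)} = 2 x 2 x = 4 x^{2}$)
$H{\left(f \right)} = 3 + f$
$\frac{2294 + H{\left(29 \right)}}{4429 + a{\left(44 \right)}} = \frac{2294 + \left(3 + 29\right)}{4429 + 4 \cdot 44^{2}} = \frac{2294 + 32}{4429 + 4 \cdot 1936} = \frac{2326}{4429 + 7744} = \frac{2326}{12173}$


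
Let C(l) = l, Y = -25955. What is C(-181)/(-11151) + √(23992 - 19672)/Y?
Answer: 181/11151 - 12*√30/25955 ≈ 0.013699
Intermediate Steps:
C(-181)/(-11151) + √(23992 - 19672)/Y = -181/(-11151) + √(23992 - 19672)/(-25955) = -181*(-1/11151) + √4320*(-1/25955) = 181/11151 + (12*√30)*(-1/25955) = 181/11151 - 12*√30/25955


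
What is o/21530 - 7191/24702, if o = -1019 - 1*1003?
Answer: -34128279/88639010 ≈ -0.38503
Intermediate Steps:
o = -2022 (o = -1019 - 1003 = -2022)
o/21530 - 7191/24702 = -2022/21530 - 7191/24702 = -2022*1/21530 - 7191*1/24702 = -1011/10765 - 2397/8234 = -34128279/88639010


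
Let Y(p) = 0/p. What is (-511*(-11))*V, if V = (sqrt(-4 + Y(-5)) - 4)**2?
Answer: 67452 - 89936*I ≈ 67452.0 - 89936.0*I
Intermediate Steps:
Y(p) = 0
V = (-4 + 2*I)**2 (V = (sqrt(-4 + 0) - 4)**2 = (sqrt(-4) - 4)**2 = (2*I - 4)**2 = (-4 + 2*I)**2 ≈ 12.0 - 16.0*I)
(-511*(-11))*V = (-511*(-11))*(12 - 16*I) = (-73*(-77))*(12 - 16*I) = 5621*(12 - 16*I) = 67452 - 89936*I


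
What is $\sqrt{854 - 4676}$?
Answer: $7 i \sqrt{78} \approx 61.822 i$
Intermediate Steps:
$\sqrt{854 - 4676} = \sqrt{-3822} = 7 i \sqrt{78}$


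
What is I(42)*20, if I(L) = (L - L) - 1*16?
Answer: -320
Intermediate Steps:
I(L) = -16 (I(L) = 0 - 16 = -16)
I(42)*20 = -16*20 = -320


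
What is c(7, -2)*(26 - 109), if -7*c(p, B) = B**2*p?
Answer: 332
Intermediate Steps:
c(p, B) = -p*B**2/7 (c(p, B) = -B**2*p/7 = -p*B**2/7)
c(7, -2)*(26 - 109) = (-1/7*7*(-2)**2)*(26 - 109) = -1/7*7*4*(-83) = -4*(-83) = 332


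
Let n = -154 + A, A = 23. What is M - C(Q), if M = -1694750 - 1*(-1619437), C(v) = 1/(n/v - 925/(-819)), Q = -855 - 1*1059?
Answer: -47139908291/625913 ≈ -75314.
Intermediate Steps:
n = -131 (n = -154 + 23 = -131)
Q = -1914 (Q = -855 - 1059 = -1914)
C(v) = 1/(925/819 - 131/v) (C(v) = 1/(-131/v - 925/(-819)) = 1/(-131/v - 925*(-1/819)) = 1/(-131/v + 925/819) = 1/(925/819 - 131/v))
M = -75313 (M = -1694750 + 1619437 = -75313)
M - C(Q) = -75313 - 819*(-1914)/(-107289 + 925*(-1914)) = -75313 - 819*(-1914)/(-107289 - 1770450) = -75313 - 819*(-1914)/(-1877739) = -75313 - 819*(-1914)*(-1)/1877739 = -75313 - 1*522522/625913 = -75313 - 522522/625913 = -47139908291/625913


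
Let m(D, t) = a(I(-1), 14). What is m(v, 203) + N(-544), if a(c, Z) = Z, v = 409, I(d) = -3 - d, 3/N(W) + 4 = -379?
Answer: 5359/383 ≈ 13.992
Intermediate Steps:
N(W) = -3/383 (N(W) = 3/(-4 - 379) = 3/(-383) = 3*(-1/383) = -3/383)
m(D, t) = 14
m(v, 203) + N(-544) = 14 - 3/383 = 5359/383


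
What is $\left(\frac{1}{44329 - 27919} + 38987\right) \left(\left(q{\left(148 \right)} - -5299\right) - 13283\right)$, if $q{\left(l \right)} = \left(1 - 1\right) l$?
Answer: $- \frac{2553988470632}{8205} \approx -3.1127 \cdot 10^{8}$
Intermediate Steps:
$q{\left(l \right)} = 0$ ($q{\left(l \right)} = 0 l = 0$)
$\left(\frac{1}{44329 - 27919} + 38987\right) \left(\left(q{\left(148 \right)} - -5299\right) - 13283\right) = \left(\frac{1}{44329 - 27919} + 38987\right) \left(\left(0 - -5299\right) - 13283\right) = \left(\frac{1}{16410} + 38987\right) \left(\left(0 + 5299\right) - 13283\right) = \left(\frac{1}{16410} + 38987\right) \left(5299 - 13283\right) = \frac{639776671}{16410} \left(-7984\right) = - \frac{2553988470632}{8205}$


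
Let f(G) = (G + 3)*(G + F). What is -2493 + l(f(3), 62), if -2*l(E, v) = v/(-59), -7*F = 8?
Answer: -147056/59 ≈ -2492.5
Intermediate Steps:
F = -8/7 (F = -⅐*8 = -8/7 ≈ -1.1429)
f(G) = (3 + G)*(-8/7 + G) (f(G) = (G + 3)*(G - 8/7) = (3 + G)*(-8/7 + G))
l(E, v) = v/118 (l(E, v) = -v/(2*(-59)) = -v*(-1)/(2*59) = -(-1)*v/118 = v/118)
-2493 + l(f(3), 62) = -2493 + (1/118)*62 = -2493 + 31/59 = -147056/59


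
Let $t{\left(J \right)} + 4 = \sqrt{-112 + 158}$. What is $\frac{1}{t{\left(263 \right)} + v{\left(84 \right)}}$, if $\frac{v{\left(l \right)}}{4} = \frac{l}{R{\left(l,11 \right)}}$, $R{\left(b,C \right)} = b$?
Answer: $\frac{\sqrt{46}}{46} \approx 0.14744$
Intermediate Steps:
$t{\left(J \right)} = -4 + \sqrt{46}$ ($t{\left(J \right)} = -4 + \sqrt{-112 + 158} = -4 + \sqrt{46}$)
$v{\left(l \right)} = 4$ ($v{\left(l \right)} = 4 \frac{l}{l} = 4 \cdot 1 = 4$)
$\frac{1}{t{\left(263 \right)} + v{\left(84 \right)}} = \frac{1}{\left(-4 + \sqrt{46}\right) + 4} = \frac{1}{\sqrt{46}} = \frac{\sqrt{46}}{46}$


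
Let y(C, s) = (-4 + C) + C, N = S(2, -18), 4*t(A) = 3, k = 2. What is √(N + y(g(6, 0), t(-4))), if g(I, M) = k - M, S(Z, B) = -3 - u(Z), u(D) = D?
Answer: I*√5 ≈ 2.2361*I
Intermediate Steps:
t(A) = ¾ (t(A) = (¼)*3 = ¾)
S(Z, B) = -3 - Z
g(I, M) = 2 - M
N = -5 (N = -3 - 1*2 = -3 - 2 = -5)
y(C, s) = -4 + 2*C
√(N + y(g(6, 0), t(-4))) = √(-5 + (-4 + 2*(2 - 1*0))) = √(-5 + (-4 + 2*(2 + 0))) = √(-5 + (-4 + 2*2)) = √(-5 + (-4 + 4)) = √(-5 + 0) = √(-5) = I*√5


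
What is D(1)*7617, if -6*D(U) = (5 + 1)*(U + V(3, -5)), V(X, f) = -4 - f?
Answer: -15234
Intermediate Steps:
D(U) = -1 - U (D(U) = -(5 + 1)*(U + (-4 - 1*(-5)))/6 = -(U + (-4 + 5)) = -(U + 1) = -(1 + U) = -(6 + 6*U)/6 = -1 - U)
D(1)*7617 = (-1 - 1*1)*7617 = (-1 - 1)*7617 = -2*7617 = -15234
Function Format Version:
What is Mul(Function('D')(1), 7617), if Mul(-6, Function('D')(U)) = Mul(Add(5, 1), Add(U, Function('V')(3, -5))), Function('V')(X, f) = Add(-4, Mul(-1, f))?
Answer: -15234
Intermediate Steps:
Function('D')(U) = Add(-1, Mul(-1, U)) (Function('D')(U) = Mul(Rational(-1, 6), Mul(Add(5, 1), Add(U, Add(-4, Mul(-1, -5))))) = Mul(Rational(-1, 6), Mul(6, Add(U, Add(-4, 5)))) = Mul(Rational(-1, 6), Mul(6, Add(U, 1))) = Mul(Rational(-1, 6), Mul(6, Add(1, U))) = Mul(Rational(-1, 6), Add(6, Mul(6, U))) = Add(-1, Mul(-1, U)))
Mul(Function('D')(1), 7617) = Mul(Add(-1, Mul(-1, 1)), 7617) = Mul(Add(-1, -1), 7617) = Mul(-2, 7617) = -15234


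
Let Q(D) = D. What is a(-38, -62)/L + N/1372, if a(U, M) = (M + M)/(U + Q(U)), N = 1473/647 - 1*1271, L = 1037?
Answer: -4036491297/4372509463 ≈ -0.92315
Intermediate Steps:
N = -820864/647 (N = 1473*(1/647) - 1271 = 1473/647 - 1271 = -820864/647 ≈ -1268.7)
a(U, M) = M/U (a(U, M) = (M + M)/(U + U) = (2*M)/((2*U)) = (2*M)*(1/(2*U)) = M/U)
a(-38, -62)/L + N/1372 = -62/(-38)/1037 - 820864/647/1372 = -62*(-1/38)*(1/1037) - 820864/647*1/1372 = (31/19)*(1/1037) - 205216/221921 = 31/19703 - 205216/221921 = -4036491297/4372509463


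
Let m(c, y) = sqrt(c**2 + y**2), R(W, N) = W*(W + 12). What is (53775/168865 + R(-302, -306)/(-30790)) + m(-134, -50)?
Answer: -262669289/103987067 + 2*sqrt(5114) ≈ 140.50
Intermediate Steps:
R(W, N) = W*(12 + W)
(53775/168865 + R(-302, -306)/(-30790)) + m(-134, -50) = (53775/168865 - 302*(12 - 302)/(-30790)) + sqrt((-134)**2 + (-50)**2) = (53775*(1/168865) - 302*(-290)*(-1/30790)) + sqrt(17956 + 2500) = (10755/33773 + 87580*(-1/30790)) + sqrt(20456) = (10755/33773 - 8758/3079) + 2*sqrt(5114) = -262669289/103987067 + 2*sqrt(5114)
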